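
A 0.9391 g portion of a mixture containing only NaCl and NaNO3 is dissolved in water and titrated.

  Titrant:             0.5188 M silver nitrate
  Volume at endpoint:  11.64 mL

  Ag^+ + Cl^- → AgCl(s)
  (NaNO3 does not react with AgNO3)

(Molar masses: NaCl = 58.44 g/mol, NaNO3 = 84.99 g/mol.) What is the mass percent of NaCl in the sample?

37.58 %

n(AgNO3) = 0.01164 × 0.5188 = 6.039 × 10^-3 mol
Let x = n(NaCl), y = n(NaNO3).
Titrant: 1x = 6.039 × 10^-3;  mass: 58.44x + 84.99y = 0.9391
Solving, x = 6.039 × 10^-3 mol, y = 6.897 × 10^-3 mol
mass of NaCl = 6.039 × 10^-3 × 58.44 = 0.3529 g
% NaCl = 0.3529 / 0.9391 × 100 = 37.58 %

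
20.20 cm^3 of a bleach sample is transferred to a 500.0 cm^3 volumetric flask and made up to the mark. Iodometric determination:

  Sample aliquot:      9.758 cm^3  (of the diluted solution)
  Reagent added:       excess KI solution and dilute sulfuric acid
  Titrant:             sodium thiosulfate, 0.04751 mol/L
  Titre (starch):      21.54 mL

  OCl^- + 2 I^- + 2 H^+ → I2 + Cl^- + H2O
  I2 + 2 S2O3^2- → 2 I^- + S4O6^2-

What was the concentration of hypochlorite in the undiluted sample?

n(S2O3^2-) = 0.02154 × 0.04751 = 1.023 × 10^-3 mol
n(I2) = n(S2O3^2-)/2 = 5.117 × 10^-4 mol
n(OCl^-) in the aliquot = 5.117 × 10^-4 mol (1:1 ratio)
[OCl^-]_dilute = 5.117 × 10^-4 / 0.009758 = 0.05244 mol/L
[OCl^-]_original = 0.05244 × 500.0/20.20 = 1.298 mol/L

1.298 mol/L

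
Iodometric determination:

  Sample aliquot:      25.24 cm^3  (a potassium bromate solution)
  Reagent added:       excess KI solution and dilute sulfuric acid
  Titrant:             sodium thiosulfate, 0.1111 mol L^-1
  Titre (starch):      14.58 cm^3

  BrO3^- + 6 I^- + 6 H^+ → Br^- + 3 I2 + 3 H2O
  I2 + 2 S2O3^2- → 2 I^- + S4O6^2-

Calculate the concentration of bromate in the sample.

0.01070 mol/L

n(S2O3^2-) = 0.01458 × 0.1111 = 1.620 × 10^-3 mol
n(I2) = n(S2O3^2-)/2 = 8.099 × 10^-4 mol
From the 1:3 ratio, n(BrO3^-) in the aliquot = 1/3 × 8.099 × 10^-4 = 2.700 × 10^-4 mol
[BrO3^-] = 2.700 × 10^-4 / 0.02524 = 0.01070 mol/L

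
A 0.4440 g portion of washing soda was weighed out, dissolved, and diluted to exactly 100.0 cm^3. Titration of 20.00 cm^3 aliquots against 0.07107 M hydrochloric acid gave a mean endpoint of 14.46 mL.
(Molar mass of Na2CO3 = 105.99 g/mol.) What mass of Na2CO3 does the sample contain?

0.2723 g

Na2CO3 + 2 HCl → 2 NaCl + H2O + CO2
n(HCl) per titration = 0.01446 × 0.07107 = 1.028 × 10^-3 mol
From the 1:2 ratio, n(Na2CO3) in each aliquot = 1/2 × 1.028 × 10^-3 = 5.138 × 10^-4 mol
n(Na2CO3) in the whole flask = 5.138 × 10^-4 × 100.0/20.00 = 2.569 × 10^-3 mol
mass of Na2CO3 = 2.569 × 10^-3 × 105.99 = 0.2723 g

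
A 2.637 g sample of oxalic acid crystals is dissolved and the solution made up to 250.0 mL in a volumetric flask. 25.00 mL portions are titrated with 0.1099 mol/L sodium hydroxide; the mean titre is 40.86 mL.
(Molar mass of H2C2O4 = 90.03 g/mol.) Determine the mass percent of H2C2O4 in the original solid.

H2C2O4 + 2 NaOH → Na2C2O4 + 2 H2O
n(NaOH) per titration = 0.04086 × 0.1099 = 4.491 × 10^-3 mol
From the 1:2 ratio, n(H2C2O4) in each aliquot = 1/2 × 4.491 × 10^-3 = 2.245 × 10^-3 mol
n(H2C2O4) in the whole flask = 2.245 × 10^-3 × 250.0/25.00 = 0.02245 mol
mass of H2C2O4 = 0.02245 × 90.03 = 2.021 g
% H2C2O4 = 2.021 / 2.637 × 100 = 76.66 %

76.66 %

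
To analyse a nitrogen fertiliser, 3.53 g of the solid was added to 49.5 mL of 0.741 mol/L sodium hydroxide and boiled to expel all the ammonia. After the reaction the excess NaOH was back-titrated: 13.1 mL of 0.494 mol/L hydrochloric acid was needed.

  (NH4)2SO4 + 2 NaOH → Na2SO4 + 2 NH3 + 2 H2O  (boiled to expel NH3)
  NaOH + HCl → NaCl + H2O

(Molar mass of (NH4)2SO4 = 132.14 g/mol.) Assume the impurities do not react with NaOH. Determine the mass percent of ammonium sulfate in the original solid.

n(NaOH) added = 0.0495 × 0.741 = 0.0367 mol
n(HCl) used in back-titration = 0.0131 × 0.494 = 6.47 × 10^-3 mol
n(NaOH) left over = 6.47 × 10^-3 mol (1:1 ratio)
n(NaOH) consumed by analyte = 0.0367 − 6.47 × 10^-3 = 0.0302 mol
From the 1:2 ratio, n((NH4)2SO4) = 1/2 × 0.0302 = 0.0151 mol
mass of (NH4)2SO4 = 0.0151 × 132.14 = 2.00 g
% (NH4)2SO4 = 2.00 / 3.53 × 100 = 56.5 %

56.5 %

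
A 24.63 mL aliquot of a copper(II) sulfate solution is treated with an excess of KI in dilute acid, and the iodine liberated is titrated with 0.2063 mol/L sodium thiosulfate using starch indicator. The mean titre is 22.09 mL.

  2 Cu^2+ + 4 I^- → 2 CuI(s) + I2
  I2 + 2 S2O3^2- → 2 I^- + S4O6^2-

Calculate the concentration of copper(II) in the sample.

0.1850 mol/L

n(S2O3^2-) = 0.02209 × 0.2063 = 4.557 × 10^-3 mol
n(I2) = n(S2O3^2-)/2 = 2.279 × 10^-3 mol
From the 2:1 ratio, n(Cu2+) in the aliquot = 2/1 × 2.279 × 10^-3 = 4.557 × 10^-3 mol
[Cu2+] = 4.557 × 10^-3 / 0.02463 = 0.1850 mol/L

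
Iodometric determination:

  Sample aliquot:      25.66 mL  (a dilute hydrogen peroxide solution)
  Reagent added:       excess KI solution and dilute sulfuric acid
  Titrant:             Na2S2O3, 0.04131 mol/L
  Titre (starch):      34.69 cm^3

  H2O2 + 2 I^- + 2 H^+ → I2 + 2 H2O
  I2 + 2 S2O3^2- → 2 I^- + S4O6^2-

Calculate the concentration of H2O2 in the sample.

n(S2O3^2-) = 0.03469 × 0.04131 = 1.433 × 10^-3 mol
n(I2) = n(S2O3^2-)/2 = 7.165 × 10^-4 mol
n(H2O2) in the aliquot = 7.165 × 10^-4 mol (1:1 ratio)
[H2O2] = 7.165 × 10^-4 / 0.02566 = 0.02792 mol/L

0.02792 mol/L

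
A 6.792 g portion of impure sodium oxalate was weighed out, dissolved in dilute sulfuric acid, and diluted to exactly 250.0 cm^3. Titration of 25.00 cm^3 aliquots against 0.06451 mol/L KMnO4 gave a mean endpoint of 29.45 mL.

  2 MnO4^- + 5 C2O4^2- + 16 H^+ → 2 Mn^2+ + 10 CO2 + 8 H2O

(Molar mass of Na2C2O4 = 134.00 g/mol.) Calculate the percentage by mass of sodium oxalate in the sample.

93.70 %

n(KMnO4) per titration = 0.02945 × 0.06451 = 1.900 × 10^-3 mol
From the 5:2 ratio, n(Na2C2O4) in each aliquot = 5/2 × 1.900 × 10^-3 = 4.750 × 10^-3 mol
n(Na2C2O4) in the whole flask = 4.750 × 10^-3 × 250.0/25.00 = 0.04750 mol
mass of Na2C2O4 = 0.04750 × 134.00 = 6.364 g
% Na2C2O4 = 6.364 / 6.792 × 100 = 93.70 %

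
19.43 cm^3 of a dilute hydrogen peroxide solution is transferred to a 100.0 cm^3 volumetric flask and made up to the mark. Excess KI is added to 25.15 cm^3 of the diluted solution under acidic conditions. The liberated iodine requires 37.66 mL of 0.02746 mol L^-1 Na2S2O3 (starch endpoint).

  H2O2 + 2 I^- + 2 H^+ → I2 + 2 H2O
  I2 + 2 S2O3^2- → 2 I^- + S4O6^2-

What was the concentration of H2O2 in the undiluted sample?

0.1058 mol/L

n(S2O3^2-) = 0.03766 × 0.02746 = 1.034 × 10^-3 mol
n(I2) = n(S2O3^2-)/2 = 5.171 × 10^-4 mol
n(H2O2) in the aliquot = 5.171 × 10^-4 mol (1:1 ratio)
[H2O2]_dilute = 5.171 × 10^-4 / 0.02515 = 0.02056 mol/L
[H2O2]_original = 0.02056 × 100.0/19.43 = 0.1058 mol/L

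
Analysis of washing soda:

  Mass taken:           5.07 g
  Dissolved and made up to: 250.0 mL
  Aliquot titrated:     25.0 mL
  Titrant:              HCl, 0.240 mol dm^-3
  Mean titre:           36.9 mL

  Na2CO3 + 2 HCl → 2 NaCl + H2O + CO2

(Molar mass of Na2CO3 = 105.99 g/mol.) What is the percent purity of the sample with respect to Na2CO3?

92.6 %

n(HCl) per titration = 0.0369 × 0.240 = 8.86 × 10^-3 mol
From the 1:2 ratio, n(Na2CO3) in each aliquot = 1/2 × 8.86 × 10^-3 = 4.43 × 10^-3 mol
n(Na2CO3) in the whole flask = 4.43 × 10^-3 × 250.0/25.0 = 0.0443 mol
mass of Na2CO3 = 0.0443 × 105.99 = 4.69 g
% Na2CO3 = 4.69 / 5.07 × 100 = 92.6 %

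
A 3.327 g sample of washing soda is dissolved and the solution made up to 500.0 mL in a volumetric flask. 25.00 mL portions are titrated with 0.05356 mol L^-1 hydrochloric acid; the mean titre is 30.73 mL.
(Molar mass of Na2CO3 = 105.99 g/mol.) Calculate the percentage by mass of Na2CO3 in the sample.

Na2CO3 + 2 HCl → 2 NaCl + H2O + CO2
n(HCl) per titration = 0.03073 × 0.05356 = 1.646 × 10^-3 mol
From the 1:2 ratio, n(Na2CO3) in each aliquot = 1/2 × 1.646 × 10^-3 = 8.229 × 10^-4 mol
n(Na2CO3) in the whole flask = 8.229 × 10^-4 × 500.0/25.00 = 0.01646 mol
mass of Na2CO3 = 0.01646 × 105.99 = 1.744 g
% Na2CO3 = 1.744 / 3.327 × 100 = 52.43 %

52.43 %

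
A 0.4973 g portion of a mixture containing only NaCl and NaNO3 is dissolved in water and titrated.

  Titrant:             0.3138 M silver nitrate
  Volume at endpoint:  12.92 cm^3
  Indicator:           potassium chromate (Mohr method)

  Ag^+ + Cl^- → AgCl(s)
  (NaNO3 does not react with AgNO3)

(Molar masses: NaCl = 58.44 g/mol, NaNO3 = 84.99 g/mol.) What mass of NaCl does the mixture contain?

0.2369 g

n(AgNO3) = 0.01292 × 0.3138 = 4.054 × 10^-3 mol
Let x = n(NaCl), y = n(NaNO3).
Titrant: 1x = 4.054 × 10^-3;  mass: 58.44x + 84.99y = 0.4973
Solving, x = 4.054 × 10^-3 mol, y = 3.064 × 10^-3 mol
mass of NaCl = 4.054 × 10^-3 × 58.44 = 0.2369 g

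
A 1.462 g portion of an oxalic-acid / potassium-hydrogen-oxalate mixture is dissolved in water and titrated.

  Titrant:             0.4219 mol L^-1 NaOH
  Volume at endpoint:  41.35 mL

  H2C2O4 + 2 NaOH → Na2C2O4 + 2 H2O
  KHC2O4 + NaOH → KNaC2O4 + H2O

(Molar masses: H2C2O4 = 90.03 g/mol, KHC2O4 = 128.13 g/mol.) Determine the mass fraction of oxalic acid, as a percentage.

28.65 %

n(NaOH) = 0.04135 × 0.4219 = 0.01745 mol
Let x = n(H2C2O4), y = n(KHC2O4).
Titrant: 2x + 1y = 0.01745;  mass: 90.03x + 128.13y = 1.462
Solving, x = 4.652 × 10^-3 mol, y = 8.142 × 10^-3 mol
mass of H2C2O4 = 4.652 × 10^-3 × 90.03 = 0.4188 g
% H2C2O4 = 0.4188 / 1.462 × 100 = 28.65 %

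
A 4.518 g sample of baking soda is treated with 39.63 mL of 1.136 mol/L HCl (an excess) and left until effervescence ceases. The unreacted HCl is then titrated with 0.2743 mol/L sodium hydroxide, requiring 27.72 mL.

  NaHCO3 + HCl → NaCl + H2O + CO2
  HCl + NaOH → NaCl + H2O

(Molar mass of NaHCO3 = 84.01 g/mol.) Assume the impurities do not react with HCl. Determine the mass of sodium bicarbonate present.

n(HCl) added = 0.03963 × 1.136 = 0.04502 mol
n(NaOH) used in back-titration = 0.02772 × 0.2743 = 7.604 × 10^-3 mol
n(HCl) left over = 7.604 × 10^-3 mol (1:1 ratio)
n(HCl) consumed by analyte = 0.04502 − 7.604 × 10^-3 = 0.03742 mol
n(NaHCO3) = 0.03742 mol (1:1 ratio)
mass of NaHCO3 = 0.03742 × 84.01 = 3.143 g

3.143 g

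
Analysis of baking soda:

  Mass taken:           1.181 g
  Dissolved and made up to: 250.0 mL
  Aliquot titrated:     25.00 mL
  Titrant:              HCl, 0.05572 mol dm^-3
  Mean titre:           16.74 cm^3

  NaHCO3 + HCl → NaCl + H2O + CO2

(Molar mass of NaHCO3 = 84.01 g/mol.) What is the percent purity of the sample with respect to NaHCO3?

66.35 %

n(HCl) per titration = 0.01674 × 0.05572 = 9.328 × 10^-4 mol
n(NaHCO3) in each aliquot = 9.328 × 10^-4 mol (1:1 ratio)
n(NaHCO3) in the whole flask = 9.328 × 10^-4 × 250.0/25.00 = 9.328 × 10^-3 mol
mass of NaHCO3 = 9.328 × 10^-3 × 84.01 = 0.7836 g
% NaHCO3 = 0.7836 / 1.181 × 100 = 66.35 %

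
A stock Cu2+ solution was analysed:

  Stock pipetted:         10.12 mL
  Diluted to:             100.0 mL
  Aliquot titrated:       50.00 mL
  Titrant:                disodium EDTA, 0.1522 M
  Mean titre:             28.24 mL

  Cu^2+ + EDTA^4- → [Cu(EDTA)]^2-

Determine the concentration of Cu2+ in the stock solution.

0.8494 M

n(EDTA) = 0.02824 × 0.1522 = 4.298 × 10^-3 mol
n(Cu2+) in the aliquot = 4.298 × 10^-3 mol (1:1 ratio)
[Cu2+]_dilute = 4.298 × 10^-3 / 0.05000 = 0.08596 mol/L
Dilution factor = 100.0 / 10.12 = 9.881
[Cu2+]_stock = 0.08596 × 9.881 = 0.8494 mol/L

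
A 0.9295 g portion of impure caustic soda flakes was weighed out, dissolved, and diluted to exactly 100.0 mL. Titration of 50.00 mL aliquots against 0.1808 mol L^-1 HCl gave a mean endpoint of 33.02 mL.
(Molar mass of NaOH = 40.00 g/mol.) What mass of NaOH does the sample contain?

0.4776 g

NaOH + HCl → NaCl + H2O
n(HCl) per titration = 0.03302 × 0.1808 = 5.970 × 10^-3 mol
n(NaOH) in each aliquot = 5.970 × 10^-3 mol (1:1 ratio)
n(NaOH) in the whole flask = 5.970 × 10^-3 × 100.0/50.00 = 0.01194 mol
mass of NaOH = 0.01194 × 40.00 = 0.4776 g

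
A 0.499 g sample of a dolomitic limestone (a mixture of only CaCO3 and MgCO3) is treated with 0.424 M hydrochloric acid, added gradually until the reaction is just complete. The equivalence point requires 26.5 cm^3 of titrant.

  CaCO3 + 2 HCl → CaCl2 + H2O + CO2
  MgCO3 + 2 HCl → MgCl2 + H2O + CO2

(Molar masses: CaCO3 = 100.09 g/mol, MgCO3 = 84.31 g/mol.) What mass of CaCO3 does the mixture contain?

n(HCl) = 0.0265 × 0.424 = 0.0112 mol
Let x = n(CaCO3), y = n(MgCO3).
Titrant: 2x + 2y = 0.0112;  mass: 100.09x + 84.31y = 0.499
Solving, x = 1.61 × 10^-3 mol, y = 4.01 × 10^-3 mol
mass of CaCO3 = 1.61 × 10^-3 × 100.09 = 0.161 g

0.161 g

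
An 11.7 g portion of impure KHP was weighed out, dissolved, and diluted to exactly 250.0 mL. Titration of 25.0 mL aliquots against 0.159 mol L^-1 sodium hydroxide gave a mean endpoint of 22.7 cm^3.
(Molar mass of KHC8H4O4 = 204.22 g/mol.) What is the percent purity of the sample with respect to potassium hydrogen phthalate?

63.0 %

KHC8H4O4 + NaOH → KNaC8H4O4 + H2O
n(NaOH) per titration = 0.0227 × 0.159 = 3.61 × 10^-3 mol
n(KHC8H4O4) in each aliquot = 3.61 × 10^-3 mol (1:1 ratio)
n(KHC8H4O4) in the whole flask = 3.61 × 10^-3 × 250.0/25.0 = 0.0361 mol
mass of KHC8H4O4 = 0.0361 × 204.22 = 7.37 g
% KHC8H4O4 = 7.37 / 11.7 × 100 = 63.0 %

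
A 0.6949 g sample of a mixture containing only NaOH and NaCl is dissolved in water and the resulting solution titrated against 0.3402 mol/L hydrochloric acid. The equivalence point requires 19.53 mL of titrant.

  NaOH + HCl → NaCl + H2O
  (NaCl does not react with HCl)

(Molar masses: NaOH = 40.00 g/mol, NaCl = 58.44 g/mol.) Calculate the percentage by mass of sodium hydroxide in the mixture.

38.24 %

n(HCl) = 0.01953 × 0.3402 = 6.644 × 10^-3 mol
Let x = n(NaOH), y = n(NaCl).
Titrant: 1x = 6.644 × 10^-3;  mass: 40.00x + 58.44y = 0.6949
Solving, x = 6.644 × 10^-3 mol, y = 7.343 × 10^-3 mol
mass of NaOH = 6.644 × 10^-3 × 40.00 = 0.2658 g
% NaOH = 0.2658 / 0.6949 × 100 = 38.24 %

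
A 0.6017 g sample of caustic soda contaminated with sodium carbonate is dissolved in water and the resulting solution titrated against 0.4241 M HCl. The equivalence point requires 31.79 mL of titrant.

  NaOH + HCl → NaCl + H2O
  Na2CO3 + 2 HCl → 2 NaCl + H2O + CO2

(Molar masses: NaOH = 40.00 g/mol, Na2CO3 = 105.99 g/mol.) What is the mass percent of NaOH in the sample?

57.70 %

n(HCl) = 0.03179 × 0.4241 = 0.01348 mol
Let x = n(NaOH), y = n(Na2CO3).
Titrant: 1x + 2y = 0.01348;  mass: 40.00x + 105.99y = 0.6017
Solving, x = 8.679 × 10^-3 mol, y = 2.401 × 10^-3 mol
mass of NaOH = 8.679 × 10^-3 × 40.00 = 0.3472 g
% NaOH = 0.3472 / 0.6017 × 100 = 57.70 %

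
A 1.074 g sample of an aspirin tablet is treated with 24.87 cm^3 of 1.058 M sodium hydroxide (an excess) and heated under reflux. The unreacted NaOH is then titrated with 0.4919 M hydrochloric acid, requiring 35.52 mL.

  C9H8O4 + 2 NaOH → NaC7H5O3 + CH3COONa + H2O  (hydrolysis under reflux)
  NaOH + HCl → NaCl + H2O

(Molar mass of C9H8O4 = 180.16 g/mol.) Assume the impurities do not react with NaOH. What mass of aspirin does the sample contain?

0.7963 g

n(NaOH) added = 0.02487 × 1.058 = 0.02631 mol
n(HCl) used in back-titration = 0.03552 × 0.4919 = 0.01747 mol
n(NaOH) left over = 0.01747 mol (1:1 ratio)
n(NaOH) consumed by analyte = 0.02631 − 0.01747 = 8.840 × 10^-3 mol
From the 1:2 ratio, n(C9H8O4) = 1/2 × 8.840 × 10^-3 = 4.420 × 10^-3 mol
mass of C9H8O4 = 4.420 × 10^-3 × 180.16 = 0.7963 g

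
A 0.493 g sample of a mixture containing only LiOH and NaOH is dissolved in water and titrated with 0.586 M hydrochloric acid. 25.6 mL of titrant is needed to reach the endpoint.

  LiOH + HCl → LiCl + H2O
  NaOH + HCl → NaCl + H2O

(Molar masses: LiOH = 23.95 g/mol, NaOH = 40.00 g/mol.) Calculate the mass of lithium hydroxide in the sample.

n(HCl) = 0.0256 × 0.586 = 0.0150 mol
Let x = n(LiOH), y = n(NaOH).
Titrant: 1x + 1y = 0.0150;  mass: 23.95x + 40.00y = 0.493
Solving, x = 6.67 × 10^-3 mol, y = 8.33 × 10^-3 mol
mass of LiOH = 6.67 × 10^-3 × 23.95 = 0.160 g

0.160 g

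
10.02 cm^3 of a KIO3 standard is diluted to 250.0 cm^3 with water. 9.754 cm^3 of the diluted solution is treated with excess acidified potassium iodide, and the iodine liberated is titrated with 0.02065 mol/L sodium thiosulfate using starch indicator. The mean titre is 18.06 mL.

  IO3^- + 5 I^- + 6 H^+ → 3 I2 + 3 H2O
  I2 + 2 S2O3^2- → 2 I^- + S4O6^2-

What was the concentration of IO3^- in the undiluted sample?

0.1590 mol/L

n(S2O3^2-) = 0.01806 × 0.02065 = 3.729 × 10^-4 mol
n(I2) = n(S2O3^2-)/2 = 1.865 × 10^-4 mol
From the 1:3 ratio, n(IO3^-) in the aliquot = 1/3 × 1.865 × 10^-4 = 6.216 × 10^-5 mol
[IO3^-]_dilute = 6.216 × 10^-5 / 0.009754 = 0.006372 mol/L
[IO3^-]_original = 0.006372 × 250.0/10.02 = 0.1590 mol/L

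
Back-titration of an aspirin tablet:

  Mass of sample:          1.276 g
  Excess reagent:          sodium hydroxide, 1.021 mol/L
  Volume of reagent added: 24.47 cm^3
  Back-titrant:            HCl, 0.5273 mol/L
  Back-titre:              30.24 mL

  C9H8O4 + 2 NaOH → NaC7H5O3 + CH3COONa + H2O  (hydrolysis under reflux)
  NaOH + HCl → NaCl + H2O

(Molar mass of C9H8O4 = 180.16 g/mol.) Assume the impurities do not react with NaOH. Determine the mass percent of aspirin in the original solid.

n(NaOH) added = 0.02447 × 1.021 = 0.02498 mol
n(HCl) used in back-titration = 0.03024 × 0.5273 = 0.01595 mol
n(NaOH) left over = 0.01595 mol (1:1 ratio)
n(NaOH) consumed by analyte = 0.02498 − 0.01595 = 9.038 × 10^-3 mol
From the 1:2 ratio, n(C9H8O4) = 1/2 × 9.038 × 10^-3 = 4.519 × 10^-3 mol
mass of C9H8O4 = 4.519 × 10^-3 × 180.16 = 0.8142 g
% C9H8O4 = 0.8142 / 1.276 × 100 = 63.81 %

63.81 %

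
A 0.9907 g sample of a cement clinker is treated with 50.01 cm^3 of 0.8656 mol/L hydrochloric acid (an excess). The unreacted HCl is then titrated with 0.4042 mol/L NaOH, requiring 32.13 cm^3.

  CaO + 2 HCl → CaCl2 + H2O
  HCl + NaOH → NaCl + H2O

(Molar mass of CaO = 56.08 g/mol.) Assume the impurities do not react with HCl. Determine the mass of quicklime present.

n(HCl) added = 0.05001 × 0.8656 = 0.04329 mol
n(NaOH) used in back-titration = 0.03213 × 0.4042 = 0.01299 mol
n(HCl) left over = 0.01299 mol (1:1 ratio)
n(HCl) consumed by analyte = 0.04329 − 0.01299 = 0.03030 mol
From the 1:2 ratio, n(CaO) = 1/2 × 0.03030 = 0.01515 mol
mass of CaO = 0.01515 × 56.08 = 0.8497 g

0.8497 g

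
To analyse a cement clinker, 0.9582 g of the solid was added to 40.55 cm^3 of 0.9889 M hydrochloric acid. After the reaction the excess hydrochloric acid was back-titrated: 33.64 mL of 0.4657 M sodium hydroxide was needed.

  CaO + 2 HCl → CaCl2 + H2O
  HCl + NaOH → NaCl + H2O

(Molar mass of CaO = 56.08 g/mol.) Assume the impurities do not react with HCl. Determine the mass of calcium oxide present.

0.6851 g

n(HCl) added = 0.04055 × 0.9889 = 0.04010 mol
n(NaOH) used in back-titration = 0.03364 × 0.4657 = 0.01567 mol
n(HCl) left over = 0.01567 mol (1:1 ratio)
n(HCl) consumed by analyte = 0.04010 − 0.01567 = 0.02443 mol
From the 1:2 ratio, n(CaO) = 1/2 × 0.02443 = 0.01222 mol
mass of CaO = 0.01222 × 56.08 = 0.6851 g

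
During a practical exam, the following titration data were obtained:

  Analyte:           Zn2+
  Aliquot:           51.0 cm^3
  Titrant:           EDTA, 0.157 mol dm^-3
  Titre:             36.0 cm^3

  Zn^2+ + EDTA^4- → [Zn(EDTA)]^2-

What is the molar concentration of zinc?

n(EDTA) = 0.0360 L × 0.157 mol/L = 5.65 × 10^-3 mol
n(Zn2+) = 5.65 × 10^-3 mol (1:1 mole ratio)
[Zn2+] = 5.65 × 10^-3 mol / 0.0510 L = 0.111 mol/L

0.111 mol/L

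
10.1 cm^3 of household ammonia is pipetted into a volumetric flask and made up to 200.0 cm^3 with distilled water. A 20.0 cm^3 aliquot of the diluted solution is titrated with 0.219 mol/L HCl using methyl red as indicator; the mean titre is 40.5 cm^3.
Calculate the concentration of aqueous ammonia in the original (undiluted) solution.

NH3 + HCl → NH4Cl
n(HCl) = 0.0405 × 0.219 = 8.87 × 10^-3 mol
n(NH3) in the aliquot = 8.87 × 10^-3 mol (1:1 ratio)
[NH3]_dilute = 8.87 × 10^-3 / 0.0200 = 0.443 mol/L
Dilution factor = 200.0 / 10.1 = 19.80
[NH3]_stock = 0.443 × 19.80 = 8.78 mol/L

8.78 mol/L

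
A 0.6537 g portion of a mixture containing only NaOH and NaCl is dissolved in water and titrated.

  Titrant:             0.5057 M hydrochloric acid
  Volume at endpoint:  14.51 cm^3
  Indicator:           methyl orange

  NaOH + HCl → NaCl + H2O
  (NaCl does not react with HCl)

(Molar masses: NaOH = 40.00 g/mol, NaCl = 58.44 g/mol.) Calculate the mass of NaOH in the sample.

n(HCl) = 0.01451 × 0.5057 = 7.338 × 10^-3 mol
Let x = n(NaOH), y = n(NaCl).
Titrant: 1x = 7.338 × 10^-3;  mass: 40.00x + 58.44y = 0.6537
Solving, x = 7.338 × 10^-3 mol, y = 6.163 × 10^-3 mol
mass of NaOH = 7.338 × 10^-3 × 40.00 = 0.2935 g

0.2935 g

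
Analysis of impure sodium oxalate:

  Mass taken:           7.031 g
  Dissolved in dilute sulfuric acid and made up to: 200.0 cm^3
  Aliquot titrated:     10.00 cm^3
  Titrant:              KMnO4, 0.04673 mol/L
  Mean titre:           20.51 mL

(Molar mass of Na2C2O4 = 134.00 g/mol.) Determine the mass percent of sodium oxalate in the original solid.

2 MnO4^- + 5 C2O4^2- + 16 H^+ → 2 Mn^2+ + 10 CO2 + 8 H2O
n(KMnO4) per titration = 0.02051 × 0.04673 = 9.584 × 10^-4 mol
From the 5:2 ratio, n(Na2C2O4) in each aliquot = 5/2 × 9.584 × 10^-4 = 2.396 × 10^-3 mol
n(Na2C2O4) in the whole flask = 2.396 × 10^-3 × 200.0/10.00 = 0.04792 mol
mass of Na2C2O4 = 0.04792 × 134.00 = 6.421 g
% Na2C2O4 = 6.421 / 7.031 × 100 = 91.33 %

91.33 %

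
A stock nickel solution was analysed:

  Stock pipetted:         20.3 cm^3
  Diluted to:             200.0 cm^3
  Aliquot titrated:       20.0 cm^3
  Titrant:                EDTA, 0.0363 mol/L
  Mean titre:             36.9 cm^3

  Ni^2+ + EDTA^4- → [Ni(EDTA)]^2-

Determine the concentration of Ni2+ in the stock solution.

n(EDTA) = 0.0369 × 0.0363 = 1.34 × 10^-3 mol
n(Ni2+) in the aliquot = 1.34 × 10^-3 mol (1:1 ratio)
[Ni2+]_dilute = 1.34 × 10^-3 / 0.0200 = 0.0670 mol/L
Dilution factor = 200.0 / 20.3 = 9.852
[Ni2+]_stock = 0.0670 × 9.852 = 0.660 mol/L

0.660 mol/L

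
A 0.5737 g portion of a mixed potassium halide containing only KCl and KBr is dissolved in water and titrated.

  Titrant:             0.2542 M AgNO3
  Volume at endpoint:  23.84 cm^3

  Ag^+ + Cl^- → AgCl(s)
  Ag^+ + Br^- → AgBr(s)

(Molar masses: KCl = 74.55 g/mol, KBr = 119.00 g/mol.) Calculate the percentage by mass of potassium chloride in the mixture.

n(AgNO3) = 0.02384 × 0.2542 = 6.060 × 10^-3 mol
Let x = n(KCl), y = n(KBr).
Titrant: 1x + 1y = 6.060 × 10^-3;  mass: 74.55x + 119.00y = 0.5737
Solving, x = 3.317 × 10^-3 mol, y = 2.743 × 10^-3 mol
mass of KCl = 3.317 × 10^-3 × 74.55 = 0.2473 g
% KCl = 0.2473 / 0.5737 × 100 = 43.11 %

43.11 %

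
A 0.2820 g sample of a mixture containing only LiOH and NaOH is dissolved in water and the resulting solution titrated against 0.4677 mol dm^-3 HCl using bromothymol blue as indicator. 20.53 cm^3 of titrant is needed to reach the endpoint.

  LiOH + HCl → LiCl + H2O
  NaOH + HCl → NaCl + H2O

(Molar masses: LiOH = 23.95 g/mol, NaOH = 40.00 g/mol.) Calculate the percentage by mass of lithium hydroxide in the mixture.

n(HCl) = 0.02053 × 0.4677 = 9.602 × 10^-3 mol
Let x = n(LiOH), y = n(NaOH).
Titrant: 1x + 1y = 9.602 × 10^-3;  mass: 23.95x + 40.00y = 0.2820
Solving, x = 6.360 × 10^-3 mol, y = 3.242 × 10^-3 mol
mass of LiOH = 6.360 × 10^-3 × 23.95 = 0.1523 g
% LiOH = 0.1523 / 0.2820 × 100 = 54.01 %

54.01 %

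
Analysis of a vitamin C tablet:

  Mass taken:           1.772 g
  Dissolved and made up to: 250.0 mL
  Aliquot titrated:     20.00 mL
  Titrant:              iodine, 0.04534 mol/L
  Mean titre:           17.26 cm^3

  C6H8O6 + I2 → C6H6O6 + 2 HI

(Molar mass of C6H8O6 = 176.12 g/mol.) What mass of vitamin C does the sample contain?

1.723 g

n(I2) per titration = 0.01726 × 0.04534 = 7.826 × 10^-4 mol
n(C6H8O6) in each aliquot = 7.826 × 10^-4 mol (1:1 ratio)
n(C6H8O6) in the whole flask = 7.826 × 10^-4 × 250.0/20.00 = 9.782 × 10^-3 mol
mass of C6H8O6 = 9.782 × 10^-3 × 176.12 = 1.723 g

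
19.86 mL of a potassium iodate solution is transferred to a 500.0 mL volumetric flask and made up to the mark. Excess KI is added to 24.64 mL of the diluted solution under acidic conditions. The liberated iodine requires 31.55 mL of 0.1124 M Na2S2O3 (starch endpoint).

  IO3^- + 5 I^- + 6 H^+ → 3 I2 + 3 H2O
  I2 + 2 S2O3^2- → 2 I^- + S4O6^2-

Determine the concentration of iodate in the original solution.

0.6039 M

n(S2O3^2-) = 0.03155 × 0.1124 = 3.546 × 10^-3 mol
n(I2) = n(S2O3^2-)/2 = 1.773 × 10^-3 mol
From the 1:3 ratio, n(IO3^-) in the aliquot = 1/3 × 1.773 × 10^-3 = 5.910 × 10^-4 mol
[IO3^-]_dilute = 5.910 × 10^-4 / 0.02464 = 0.02399 mol/L
[IO3^-]_original = 0.02399 × 500.0/19.86 = 0.6039 mol/L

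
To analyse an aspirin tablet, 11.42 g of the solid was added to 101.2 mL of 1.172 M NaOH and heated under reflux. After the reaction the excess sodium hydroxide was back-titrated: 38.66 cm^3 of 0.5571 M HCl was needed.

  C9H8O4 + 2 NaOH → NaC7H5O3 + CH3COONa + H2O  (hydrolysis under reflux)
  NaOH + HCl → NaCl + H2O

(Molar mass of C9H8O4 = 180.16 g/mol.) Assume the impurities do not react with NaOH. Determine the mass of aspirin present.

n(NaOH) added = 0.1012 × 1.172 = 0.1186 mol
n(HCl) used in back-titration = 0.03866 × 0.5571 = 0.02154 mol
n(NaOH) left over = 0.02154 mol (1:1 ratio)
n(NaOH) consumed by analyte = 0.1186 − 0.02154 = 0.09707 mol
From the 1:2 ratio, n(C9H8O4) = 1/2 × 0.09707 = 0.04853 mol
mass of C9H8O4 = 0.04853 × 180.16 = 8.744 g

8.744 g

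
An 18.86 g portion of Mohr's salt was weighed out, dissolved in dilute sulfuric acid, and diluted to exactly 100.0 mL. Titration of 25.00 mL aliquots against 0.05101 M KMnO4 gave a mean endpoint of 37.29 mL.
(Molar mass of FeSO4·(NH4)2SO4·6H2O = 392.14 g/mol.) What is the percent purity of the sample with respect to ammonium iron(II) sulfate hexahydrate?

79.10 %

MnO4^- + 5 Fe^2+ + 8 H^+ → Mn^2+ + 5 Fe^3+ + 4 H2O
n(KMnO4) per titration = 0.03729 × 0.05101 = 1.902 × 10^-3 mol
From the 5:1 ratio, n(FeSO4·(NH4)2SO4·6H2O) in each aliquot = 5/1 × 1.902 × 10^-3 = 9.511 × 10^-3 mol
n(FeSO4·(NH4)2SO4·6H2O) in the whole flask = 9.511 × 10^-3 × 100.0/25.00 = 0.03804 mol
mass of FeSO4·(NH4)2SO4·6H2O = 0.03804 × 392.14 = 14.92 g
% FeSO4·(NH4)2SO4·6H2O = 14.92 / 18.86 × 100 = 79.10 %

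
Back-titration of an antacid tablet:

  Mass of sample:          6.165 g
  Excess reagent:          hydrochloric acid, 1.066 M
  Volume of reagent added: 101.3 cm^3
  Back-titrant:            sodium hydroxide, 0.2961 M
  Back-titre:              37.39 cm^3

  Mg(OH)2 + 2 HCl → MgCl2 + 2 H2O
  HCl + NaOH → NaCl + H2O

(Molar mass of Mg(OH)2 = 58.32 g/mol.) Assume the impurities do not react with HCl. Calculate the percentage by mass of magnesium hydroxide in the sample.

45.84 %

n(HCl) added = 0.1013 × 1.066 = 0.1080 mol
n(NaOH) used in back-titration = 0.03739 × 0.2961 = 0.01107 mol
n(HCl) left over = 0.01107 mol (1:1 ratio)
n(HCl) consumed by analyte = 0.1080 − 0.01107 = 0.09691 mol
From the 1:2 ratio, n(Mg(OH)2) = 1/2 × 0.09691 = 0.04846 mol
mass of Mg(OH)2 = 0.04846 × 58.32 = 2.826 g
% Mg(OH)2 = 2.826 / 6.165 × 100 = 45.84 %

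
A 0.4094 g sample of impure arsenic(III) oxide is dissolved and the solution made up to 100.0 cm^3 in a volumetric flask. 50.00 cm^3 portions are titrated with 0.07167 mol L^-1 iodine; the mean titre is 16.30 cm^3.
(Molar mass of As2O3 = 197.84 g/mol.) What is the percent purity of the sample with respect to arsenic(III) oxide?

56.45 %

As2O3 + 2 I2 + 2 H2O → As2O5 + 4 HI
n(I2) per titration = 0.01630 × 0.07167 = 1.168 × 10^-3 mol
From the 1:2 ratio, n(As2O3) in each aliquot = 1/2 × 1.168 × 10^-3 = 5.841 × 10^-4 mol
n(As2O3) in the whole flask = 5.841 × 10^-4 × 100.0/50.00 = 1.168 × 10^-3 mol
mass of As2O3 = 1.168 × 10^-3 × 197.84 = 0.2311 g
% As2O3 = 0.2311 / 0.4094 × 100 = 56.45 %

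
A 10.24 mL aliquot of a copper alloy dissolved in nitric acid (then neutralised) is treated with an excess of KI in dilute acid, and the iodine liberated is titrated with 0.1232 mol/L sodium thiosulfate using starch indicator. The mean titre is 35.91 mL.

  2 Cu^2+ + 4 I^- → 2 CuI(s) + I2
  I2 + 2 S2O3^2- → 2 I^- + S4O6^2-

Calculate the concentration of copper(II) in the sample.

0.4320 mol/L

n(S2O3^2-) = 0.03591 × 0.1232 = 4.424 × 10^-3 mol
n(I2) = n(S2O3^2-)/2 = 2.212 × 10^-3 mol
From the 2:1 ratio, n(Cu2+) in the aliquot = 2/1 × 2.212 × 10^-3 = 4.424 × 10^-3 mol
[Cu2+] = 4.424 × 10^-3 / 0.01024 = 0.4320 mol/L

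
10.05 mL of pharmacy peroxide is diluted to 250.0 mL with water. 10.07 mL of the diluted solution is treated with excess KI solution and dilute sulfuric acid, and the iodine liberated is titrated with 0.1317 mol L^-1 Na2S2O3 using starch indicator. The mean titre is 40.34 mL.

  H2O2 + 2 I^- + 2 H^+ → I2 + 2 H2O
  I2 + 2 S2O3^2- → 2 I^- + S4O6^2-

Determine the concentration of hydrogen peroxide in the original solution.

6.562 mol/L

n(S2O3^2-) = 0.04034 × 0.1317 = 5.313 × 10^-3 mol
n(I2) = n(S2O3^2-)/2 = 2.656 × 10^-3 mol
n(H2O2) in the aliquot = 2.656 × 10^-3 mol (1:1 ratio)
[H2O2]_dilute = 2.656 × 10^-3 / 0.01007 = 0.2638 mol/L
[H2O2]_original = 0.2638 × 250.0/10.05 = 6.562 mol/L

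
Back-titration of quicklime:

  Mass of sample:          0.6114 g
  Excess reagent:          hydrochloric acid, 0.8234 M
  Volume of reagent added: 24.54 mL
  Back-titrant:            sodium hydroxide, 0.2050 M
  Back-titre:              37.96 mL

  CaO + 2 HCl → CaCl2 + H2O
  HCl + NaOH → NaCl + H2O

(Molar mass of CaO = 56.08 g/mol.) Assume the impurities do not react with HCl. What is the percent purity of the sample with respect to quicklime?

n(HCl) added = 0.02454 × 0.8234 = 0.02021 mol
n(NaOH) used in back-titration = 0.03796 × 0.2050 = 7.782 × 10^-3 mol
n(HCl) left over = 7.782 × 10^-3 mol (1:1 ratio)
n(HCl) consumed by analyte = 0.02021 − 7.782 × 10^-3 = 0.01242 mol
From the 1:2 ratio, n(CaO) = 1/2 × 0.01242 = 6.212 × 10^-3 mol
mass of CaO = 6.212 × 10^-3 × 56.08 = 0.3484 g
% CaO = 0.3484 / 0.6114 × 100 = 56.98 %

56.98 %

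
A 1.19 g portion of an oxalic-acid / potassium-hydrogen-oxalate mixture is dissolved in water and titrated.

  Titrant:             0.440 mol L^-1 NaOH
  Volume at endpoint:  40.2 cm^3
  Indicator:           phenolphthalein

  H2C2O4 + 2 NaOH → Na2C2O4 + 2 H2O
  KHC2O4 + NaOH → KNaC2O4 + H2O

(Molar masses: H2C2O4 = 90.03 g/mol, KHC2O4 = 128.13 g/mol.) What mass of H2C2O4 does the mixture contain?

0.583 g

n(NaOH) = 0.0402 × 0.440 = 0.0177 mol
Let x = n(H2C2O4), y = n(KHC2O4).
Titrant: 2x + 1y = 0.0177;  mass: 90.03x + 128.13y = 1.19
Solving, x = 6.48 × 10^-3 mol, y = 4.74 × 10^-3 mol
mass of H2C2O4 = 6.48 × 10^-3 × 90.03 = 0.583 g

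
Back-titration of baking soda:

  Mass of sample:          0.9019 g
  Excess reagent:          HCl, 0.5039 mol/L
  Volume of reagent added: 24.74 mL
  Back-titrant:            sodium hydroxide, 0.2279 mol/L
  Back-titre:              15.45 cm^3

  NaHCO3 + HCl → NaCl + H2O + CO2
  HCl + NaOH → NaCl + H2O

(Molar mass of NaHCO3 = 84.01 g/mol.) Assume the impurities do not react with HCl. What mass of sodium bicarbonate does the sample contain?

n(HCl) added = 0.02474 × 0.5039 = 0.01247 mol
n(NaOH) used in back-titration = 0.01545 × 0.2279 = 3.521 × 10^-3 mol
n(HCl) left over = 3.521 × 10^-3 mol (1:1 ratio)
n(HCl) consumed by analyte = 0.01247 − 3.521 × 10^-3 = 8.945 × 10^-3 mol
n(NaHCO3) = 8.945 × 10^-3 mol (1:1 ratio)
mass of NaHCO3 = 8.945 × 10^-3 × 84.01 = 0.7515 g

0.7515 g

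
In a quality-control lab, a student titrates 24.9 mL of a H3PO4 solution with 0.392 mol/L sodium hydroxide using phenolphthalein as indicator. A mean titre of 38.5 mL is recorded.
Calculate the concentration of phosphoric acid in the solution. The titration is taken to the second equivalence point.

0.303 mol/L

H3PO4 + 2 NaOH → Na2HPO4 + 2 H2O
n(NaOH) = 0.0385 L × 0.392 mol/L = 0.0151 mol
From the 1:2 mole ratio, n(H3PO4) = 1/2 × 0.0151 = 7.55 × 10^-3 mol
[H3PO4] = 7.55 × 10^-3 mol / 0.0249 L = 0.303 mol/L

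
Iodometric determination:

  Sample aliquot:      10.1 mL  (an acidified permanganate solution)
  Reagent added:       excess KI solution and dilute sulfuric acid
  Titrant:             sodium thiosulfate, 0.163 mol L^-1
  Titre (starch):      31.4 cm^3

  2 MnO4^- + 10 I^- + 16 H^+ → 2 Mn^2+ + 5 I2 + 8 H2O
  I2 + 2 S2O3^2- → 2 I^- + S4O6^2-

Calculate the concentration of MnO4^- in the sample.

n(S2O3^2-) = 0.0314 × 0.163 = 5.12 × 10^-3 mol
n(I2) = n(S2O3^2-)/2 = 2.56 × 10^-3 mol
From the 2:5 ratio, n(MnO4^-) in the aliquot = 2/5 × 2.56 × 10^-3 = 1.02 × 10^-3 mol
[MnO4^-] = 1.02 × 10^-3 / 0.0101 = 0.101 mol/L

0.101 mol/L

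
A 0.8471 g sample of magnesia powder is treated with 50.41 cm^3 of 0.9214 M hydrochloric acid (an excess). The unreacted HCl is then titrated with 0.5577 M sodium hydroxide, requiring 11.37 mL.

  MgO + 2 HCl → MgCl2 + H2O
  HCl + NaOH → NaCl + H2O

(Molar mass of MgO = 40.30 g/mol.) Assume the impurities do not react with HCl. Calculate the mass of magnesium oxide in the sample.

n(HCl) added = 0.05041 × 0.9214 = 0.04645 mol
n(NaOH) used in back-titration = 0.01137 × 0.5577 = 6.341 × 10^-3 mol
n(HCl) left over = 6.341 × 10^-3 mol (1:1 ratio)
n(HCl) consumed by analyte = 0.04645 − 6.341 × 10^-3 = 0.04011 mol
From the 1:2 ratio, n(MgO) = 1/2 × 0.04011 = 0.02005 mol
mass of MgO = 0.02005 × 40.30 = 0.8082 g

0.8082 g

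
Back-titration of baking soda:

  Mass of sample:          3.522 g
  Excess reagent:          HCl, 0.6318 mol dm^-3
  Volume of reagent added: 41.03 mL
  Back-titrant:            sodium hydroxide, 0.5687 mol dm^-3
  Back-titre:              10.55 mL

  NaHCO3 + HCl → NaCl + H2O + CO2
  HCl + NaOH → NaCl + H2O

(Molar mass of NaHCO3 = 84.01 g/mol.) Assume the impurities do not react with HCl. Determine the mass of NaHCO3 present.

1.674 g

n(HCl) added = 0.04103 × 0.6318 = 0.02592 mol
n(NaOH) used in back-titration = 0.01055 × 0.5687 = 6.000 × 10^-3 mol
n(HCl) left over = 6.000 × 10^-3 mol (1:1 ratio)
n(HCl) consumed by analyte = 0.02592 − 6.000 × 10^-3 = 0.01992 mol
n(NaHCO3) = 0.01992 mol (1:1 ratio)
mass of NaHCO3 = 0.01992 × 84.01 = 1.674 g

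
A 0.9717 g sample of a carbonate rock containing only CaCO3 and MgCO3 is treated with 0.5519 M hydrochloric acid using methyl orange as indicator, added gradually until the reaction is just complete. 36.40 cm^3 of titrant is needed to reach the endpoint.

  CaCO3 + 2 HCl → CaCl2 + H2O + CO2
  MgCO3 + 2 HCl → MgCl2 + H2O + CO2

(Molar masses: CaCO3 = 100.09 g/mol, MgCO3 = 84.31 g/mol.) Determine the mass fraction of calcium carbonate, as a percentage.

n(HCl) = 0.03640 × 0.5519 = 0.02009 mol
Let x = n(CaCO3), y = n(MgCO3).
Titrant: 2x + 2y = 0.02009;  mass: 100.09x + 84.31y = 0.9717
Solving, x = 7.911 × 10^-3 mol, y = 2.133 × 10^-3 mol
mass of CaCO3 = 7.911 × 10^-3 × 100.09 = 0.7918 g
% CaCO3 = 0.7918 / 0.9717 × 100 = 81.49 %

81.49 %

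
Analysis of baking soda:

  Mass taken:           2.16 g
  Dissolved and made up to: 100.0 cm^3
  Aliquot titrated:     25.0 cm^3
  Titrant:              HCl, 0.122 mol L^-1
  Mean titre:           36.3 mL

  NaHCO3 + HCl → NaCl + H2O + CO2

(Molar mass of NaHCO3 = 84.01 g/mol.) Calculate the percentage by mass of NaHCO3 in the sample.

68.9 %

n(HCl) per titration = 0.0363 × 0.122 = 4.43 × 10^-3 mol
n(NaHCO3) in each aliquot = 4.43 × 10^-3 mol (1:1 ratio)
n(NaHCO3) in the whole flask = 4.43 × 10^-3 × 100.0/25.0 = 0.0177 mol
mass of NaHCO3 = 0.0177 × 84.01 = 1.49 g
% NaHCO3 = 1.49 / 2.16 × 100 = 68.9 %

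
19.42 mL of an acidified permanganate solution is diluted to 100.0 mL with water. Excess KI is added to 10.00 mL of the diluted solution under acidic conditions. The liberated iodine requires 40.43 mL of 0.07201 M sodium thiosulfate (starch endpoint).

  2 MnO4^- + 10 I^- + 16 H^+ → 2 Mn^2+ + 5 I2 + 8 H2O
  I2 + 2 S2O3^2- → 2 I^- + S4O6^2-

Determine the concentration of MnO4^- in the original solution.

0.2998 M

n(S2O3^2-) = 0.04043 × 0.07201 = 2.911 × 10^-3 mol
n(I2) = n(S2O3^2-)/2 = 1.456 × 10^-3 mol
From the 2:5 ratio, n(MnO4^-) in the aliquot = 2/5 × 1.456 × 10^-3 = 5.823 × 10^-4 mol
[MnO4^-]_dilute = 5.823 × 10^-4 / 0.01000 = 0.05823 mol/L
[MnO4^-]_original = 0.05823 × 100.0/19.42 = 0.2998 mol/L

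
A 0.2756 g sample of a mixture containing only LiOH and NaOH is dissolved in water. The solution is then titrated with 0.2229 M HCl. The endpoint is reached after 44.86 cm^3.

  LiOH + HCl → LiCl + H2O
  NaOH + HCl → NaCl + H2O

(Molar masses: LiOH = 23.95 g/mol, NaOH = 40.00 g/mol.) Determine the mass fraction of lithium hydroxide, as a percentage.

67.34 %

n(HCl) = 0.04486 × 0.2229 = 9.999 × 10^-3 mol
Let x = n(LiOH), y = n(NaOH).
Titrant: 1x + 1y = 9.999 × 10^-3;  mass: 23.95x + 40.00y = 0.2756
Solving, x = 7.749 × 10^-3 mol, y = 2.250 × 10^-3 mol
mass of LiOH = 7.749 × 10^-3 × 23.95 = 0.1856 g
% LiOH = 0.1856 / 0.2756 × 100 = 67.34 %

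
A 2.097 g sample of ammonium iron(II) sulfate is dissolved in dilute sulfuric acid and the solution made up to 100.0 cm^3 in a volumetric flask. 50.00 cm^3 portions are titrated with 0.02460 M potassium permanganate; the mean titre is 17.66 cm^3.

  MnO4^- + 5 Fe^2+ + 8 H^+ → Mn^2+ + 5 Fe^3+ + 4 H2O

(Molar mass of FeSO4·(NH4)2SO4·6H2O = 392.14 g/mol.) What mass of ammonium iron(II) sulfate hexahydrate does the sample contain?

1.704 g

n(KMnO4) per titration = 0.01766 × 0.02460 = 4.344 × 10^-4 mol
From the 5:1 ratio, n(FeSO4·(NH4)2SO4·6H2O) in each aliquot = 5/1 × 4.344 × 10^-4 = 2.172 × 10^-3 mol
n(FeSO4·(NH4)2SO4·6H2O) in the whole flask = 2.172 × 10^-3 × 100.0/50.00 = 4.344 × 10^-3 mol
mass of FeSO4·(NH4)2SO4·6H2O = 4.344 × 10^-3 × 392.14 = 1.704 g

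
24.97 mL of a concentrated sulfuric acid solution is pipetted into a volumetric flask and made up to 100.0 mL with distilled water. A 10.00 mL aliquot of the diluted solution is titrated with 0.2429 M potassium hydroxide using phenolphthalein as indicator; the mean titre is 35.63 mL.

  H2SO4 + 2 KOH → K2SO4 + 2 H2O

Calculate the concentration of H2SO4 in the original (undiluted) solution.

n(KOH) = 0.03563 × 0.2429 = 8.655 × 10^-3 mol
From the 1:2 ratio, n(H2SO4) in the aliquot = 1/2 × 8.655 × 10^-3 = 4.327 × 10^-3 mol
[H2SO4]_dilute = 4.327 × 10^-3 / 0.01000 = 0.4327 mol/L
Dilution factor = 100.0 / 24.97 = 4.005
[H2SO4]_stock = 0.4327 × 4.005 = 1.733 mol/L

1.733 M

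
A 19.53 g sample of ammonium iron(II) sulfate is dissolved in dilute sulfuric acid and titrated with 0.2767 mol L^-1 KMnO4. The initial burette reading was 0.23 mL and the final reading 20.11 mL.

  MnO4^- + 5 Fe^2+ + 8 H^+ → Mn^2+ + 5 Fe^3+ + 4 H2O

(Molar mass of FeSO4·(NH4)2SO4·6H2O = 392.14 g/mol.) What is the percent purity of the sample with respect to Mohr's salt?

n(KMnO4) = 0.01988 L × 0.2767 mol/L = 5.501 × 10^-3 mol
From the 5:1 ratio, n(FeSO4·(NH4)2SO4·6H2O) = 5/1 × 5.501 × 10^-3 = 0.02750 mol
mass of FeSO4·(NH4)2SO4·6H2O = 0.02750 × 392.14 g/mol = 10.79 g
% FeSO4·(NH4)2SO4·6H2O = 10.79 / 19.53 × 100 = 55.22 %

55.22 %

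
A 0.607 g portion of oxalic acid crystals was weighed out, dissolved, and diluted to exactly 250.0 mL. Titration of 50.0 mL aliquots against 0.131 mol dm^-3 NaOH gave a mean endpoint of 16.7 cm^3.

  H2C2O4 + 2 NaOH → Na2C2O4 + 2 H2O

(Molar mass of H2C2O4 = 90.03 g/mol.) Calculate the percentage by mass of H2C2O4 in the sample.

n(NaOH) per titration = 0.0167 × 0.131 = 2.19 × 10^-3 mol
From the 1:2 ratio, n(H2C2O4) in each aliquot = 1/2 × 2.19 × 10^-3 = 1.09 × 10^-3 mol
n(H2C2O4) in the whole flask = 1.09 × 10^-3 × 250.0/50.0 = 5.47 × 10^-3 mol
mass of H2C2O4 = 5.47 × 10^-3 × 90.03 = 0.492 g
% H2C2O4 = 0.492 / 0.607 × 100 = 81.1 %

81.1 %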